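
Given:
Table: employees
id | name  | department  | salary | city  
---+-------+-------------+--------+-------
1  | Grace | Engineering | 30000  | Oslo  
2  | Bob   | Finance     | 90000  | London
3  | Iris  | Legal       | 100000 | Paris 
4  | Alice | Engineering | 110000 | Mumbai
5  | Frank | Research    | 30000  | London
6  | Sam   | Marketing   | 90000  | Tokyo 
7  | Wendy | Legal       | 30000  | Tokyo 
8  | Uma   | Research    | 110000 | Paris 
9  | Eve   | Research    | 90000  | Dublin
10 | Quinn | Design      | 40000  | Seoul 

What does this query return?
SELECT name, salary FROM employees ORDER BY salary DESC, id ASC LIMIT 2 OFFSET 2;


Sort by salary DESC (id ASC tiebreak), then skip 2 and take 2
Rows 3 through 4

2 rows:
Iris, 100000
Bob, 90000


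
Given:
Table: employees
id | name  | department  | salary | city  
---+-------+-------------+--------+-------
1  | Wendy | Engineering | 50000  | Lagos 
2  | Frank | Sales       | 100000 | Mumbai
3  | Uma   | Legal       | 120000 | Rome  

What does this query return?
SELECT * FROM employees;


SELECT * returns all 3 rows with all columns

3 rows:
1, Wendy, Engineering, 50000, Lagos
2, Frank, Sales, 100000, Mumbai
3, Uma, Legal, 120000, Rome


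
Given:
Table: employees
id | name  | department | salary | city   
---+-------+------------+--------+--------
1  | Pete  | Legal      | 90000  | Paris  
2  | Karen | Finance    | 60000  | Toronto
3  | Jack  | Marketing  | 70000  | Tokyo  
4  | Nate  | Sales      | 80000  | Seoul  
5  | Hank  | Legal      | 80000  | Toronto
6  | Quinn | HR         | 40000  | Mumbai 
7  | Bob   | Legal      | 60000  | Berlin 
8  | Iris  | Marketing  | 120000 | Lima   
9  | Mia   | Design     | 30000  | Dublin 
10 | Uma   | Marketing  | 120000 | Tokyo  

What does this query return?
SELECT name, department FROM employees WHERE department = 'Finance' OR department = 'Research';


Filtering: department = 'Finance' OR 'Research'
Matching: 1 rows

1 rows:
Karen, Finance


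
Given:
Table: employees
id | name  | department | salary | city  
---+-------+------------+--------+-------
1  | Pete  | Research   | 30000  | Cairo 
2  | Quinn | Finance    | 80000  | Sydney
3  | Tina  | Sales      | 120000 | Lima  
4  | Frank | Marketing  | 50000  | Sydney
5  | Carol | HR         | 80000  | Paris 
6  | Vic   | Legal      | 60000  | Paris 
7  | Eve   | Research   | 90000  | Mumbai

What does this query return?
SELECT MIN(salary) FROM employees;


Salaries: 30000, 80000, 120000, 50000, 80000, 60000, 90000
MIN = 30000

30000


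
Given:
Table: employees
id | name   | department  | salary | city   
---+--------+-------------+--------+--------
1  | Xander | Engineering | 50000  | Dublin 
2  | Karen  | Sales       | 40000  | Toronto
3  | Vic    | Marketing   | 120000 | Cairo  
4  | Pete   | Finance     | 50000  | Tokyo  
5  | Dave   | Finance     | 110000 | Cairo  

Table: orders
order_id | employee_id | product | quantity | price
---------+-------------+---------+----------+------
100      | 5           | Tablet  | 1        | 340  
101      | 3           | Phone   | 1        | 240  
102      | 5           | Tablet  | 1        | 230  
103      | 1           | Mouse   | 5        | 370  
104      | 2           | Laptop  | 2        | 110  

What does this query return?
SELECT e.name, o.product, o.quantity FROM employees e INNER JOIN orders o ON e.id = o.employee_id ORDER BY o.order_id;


Joining employees.id = orders.employee_id:
  employee Dave (id=5) -> order Tablet
  employee Vic (id=3) -> order Phone
  employee Dave (id=5) -> order Tablet
  employee Xander (id=1) -> order Mouse
  employee Karen (id=2) -> order Laptop


5 rows:
Dave, Tablet, 1
Vic, Phone, 1
Dave, Tablet, 1
Xander, Mouse, 5
Karen, Laptop, 2


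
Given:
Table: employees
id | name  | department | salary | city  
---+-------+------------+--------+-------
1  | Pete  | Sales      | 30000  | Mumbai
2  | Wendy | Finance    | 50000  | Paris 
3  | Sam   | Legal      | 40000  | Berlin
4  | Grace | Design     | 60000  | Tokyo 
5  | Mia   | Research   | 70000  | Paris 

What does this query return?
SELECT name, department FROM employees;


Projecting columns: name, department

5 rows:
Pete, Sales
Wendy, Finance
Sam, Legal
Grace, Design
Mia, Research


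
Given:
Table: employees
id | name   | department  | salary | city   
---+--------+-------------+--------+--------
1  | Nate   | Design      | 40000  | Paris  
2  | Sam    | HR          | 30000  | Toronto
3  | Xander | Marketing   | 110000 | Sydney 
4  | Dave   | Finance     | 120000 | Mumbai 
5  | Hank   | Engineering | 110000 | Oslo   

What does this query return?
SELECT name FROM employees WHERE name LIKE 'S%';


LIKE 'S%' matches names starting with 'S'
Matching: 1

1 rows:
Sam


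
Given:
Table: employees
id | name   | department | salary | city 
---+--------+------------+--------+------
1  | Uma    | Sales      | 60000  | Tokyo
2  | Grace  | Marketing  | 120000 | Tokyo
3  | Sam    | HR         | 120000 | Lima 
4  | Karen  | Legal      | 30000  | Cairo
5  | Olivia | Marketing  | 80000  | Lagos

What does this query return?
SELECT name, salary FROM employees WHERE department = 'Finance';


Filtering: department = 'Finance'
Matching rows: 0

Empty result set (0 rows)


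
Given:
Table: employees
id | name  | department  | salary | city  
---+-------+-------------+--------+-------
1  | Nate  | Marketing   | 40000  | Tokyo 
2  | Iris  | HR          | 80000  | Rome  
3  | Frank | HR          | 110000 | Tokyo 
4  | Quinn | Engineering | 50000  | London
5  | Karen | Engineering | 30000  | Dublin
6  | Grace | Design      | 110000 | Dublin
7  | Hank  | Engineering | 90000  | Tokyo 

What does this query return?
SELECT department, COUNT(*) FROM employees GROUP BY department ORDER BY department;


Assigning each row to its department group:
  Nate -> Marketing
  Iris -> HR
  Frank -> HR
  Quinn -> Engineering
  Karen -> Engineering
  Grace -> Design
  Hank -> Engineering


4 groups:
Design, 1
Engineering, 3
HR, 2
Marketing, 1


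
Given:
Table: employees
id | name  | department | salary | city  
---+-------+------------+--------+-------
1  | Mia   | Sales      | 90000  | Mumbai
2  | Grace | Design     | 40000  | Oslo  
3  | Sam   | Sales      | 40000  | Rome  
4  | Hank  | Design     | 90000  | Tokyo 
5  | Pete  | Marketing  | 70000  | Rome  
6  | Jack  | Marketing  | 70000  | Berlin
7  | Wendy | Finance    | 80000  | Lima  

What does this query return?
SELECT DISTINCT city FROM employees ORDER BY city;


All 'city' values (row order): Mumbai, Oslo, Rome, Tokyo, Rome, Berlin, Lima
Removing duplicates leaves 6 unique value(s).

6 values:
Berlin
Lima
Mumbai
Oslo
Rome
Tokyo


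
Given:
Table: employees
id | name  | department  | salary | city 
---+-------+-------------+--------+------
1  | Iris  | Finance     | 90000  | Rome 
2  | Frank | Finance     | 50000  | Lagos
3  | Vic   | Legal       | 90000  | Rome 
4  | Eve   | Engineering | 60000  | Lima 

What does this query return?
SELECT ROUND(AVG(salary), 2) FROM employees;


SUM(salary) = 290000
COUNT = 4
ROUND(AVG, 2) = ROUND(290000 / 4, 2) = 72500.0

72500.0


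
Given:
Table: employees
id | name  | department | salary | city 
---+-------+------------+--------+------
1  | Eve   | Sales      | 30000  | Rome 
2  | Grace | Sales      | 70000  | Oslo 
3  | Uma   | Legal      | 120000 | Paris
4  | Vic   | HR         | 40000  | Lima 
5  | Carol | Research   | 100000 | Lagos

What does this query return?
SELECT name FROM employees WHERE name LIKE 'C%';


LIKE 'C%' matches names starting with 'C'
Matching: 1

1 rows:
Carol


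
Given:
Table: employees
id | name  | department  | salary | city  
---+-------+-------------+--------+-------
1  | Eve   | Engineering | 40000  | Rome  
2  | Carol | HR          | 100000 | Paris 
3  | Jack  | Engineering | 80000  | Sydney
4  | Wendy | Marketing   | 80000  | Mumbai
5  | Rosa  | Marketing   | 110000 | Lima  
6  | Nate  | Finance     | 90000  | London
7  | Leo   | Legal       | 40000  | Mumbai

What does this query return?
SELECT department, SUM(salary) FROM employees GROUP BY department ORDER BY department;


Summing salary within each department:
  Engineering: 40000 + 80000 = 120000
  Finance: 90000 = 90000
  HR: 100000 = 100000
  Legal: 40000 = 40000
  Marketing: 80000 + 110000 = 190000


5 groups:
Engineering, 120000
Finance, 90000
HR, 100000
Legal, 40000
Marketing, 190000


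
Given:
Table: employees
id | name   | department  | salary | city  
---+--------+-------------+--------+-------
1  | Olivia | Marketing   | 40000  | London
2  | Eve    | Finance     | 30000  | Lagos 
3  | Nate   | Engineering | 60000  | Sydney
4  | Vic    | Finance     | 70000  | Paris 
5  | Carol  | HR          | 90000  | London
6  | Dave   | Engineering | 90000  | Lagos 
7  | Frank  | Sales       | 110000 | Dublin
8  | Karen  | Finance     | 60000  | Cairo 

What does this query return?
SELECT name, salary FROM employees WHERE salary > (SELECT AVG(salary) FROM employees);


Subquery: AVG(salary) = 68750.0
Filtering: salary > 68750.0
  Vic (70000) -> MATCH
  Carol (90000) -> MATCH
  Dave (90000) -> MATCH
  Frank (110000) -> MATCH


4 rows:
Vic, 70000
Carol, 90000
Dave, 90000
Frank, 110000


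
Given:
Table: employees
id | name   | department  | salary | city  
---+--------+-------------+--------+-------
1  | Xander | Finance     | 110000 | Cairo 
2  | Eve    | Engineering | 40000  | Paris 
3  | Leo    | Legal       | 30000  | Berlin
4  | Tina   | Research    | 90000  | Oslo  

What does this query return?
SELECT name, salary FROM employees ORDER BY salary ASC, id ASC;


Sorting by salary ASC, then id ASC for ties

4 rows:
Leo, 30000
Eve, 40000
Tina, 90000
Xander, 110000


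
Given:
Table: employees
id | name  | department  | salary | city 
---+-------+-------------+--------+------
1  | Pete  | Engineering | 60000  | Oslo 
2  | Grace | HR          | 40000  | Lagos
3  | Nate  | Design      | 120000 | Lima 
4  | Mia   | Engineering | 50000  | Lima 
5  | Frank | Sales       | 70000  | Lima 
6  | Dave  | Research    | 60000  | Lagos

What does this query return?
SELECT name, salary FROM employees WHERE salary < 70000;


Filtering: salary < 70000
Matching: 4 rows

4 rows:
Pete, 60000
Grace, 40000
Mia, 50000
Dave, 60000


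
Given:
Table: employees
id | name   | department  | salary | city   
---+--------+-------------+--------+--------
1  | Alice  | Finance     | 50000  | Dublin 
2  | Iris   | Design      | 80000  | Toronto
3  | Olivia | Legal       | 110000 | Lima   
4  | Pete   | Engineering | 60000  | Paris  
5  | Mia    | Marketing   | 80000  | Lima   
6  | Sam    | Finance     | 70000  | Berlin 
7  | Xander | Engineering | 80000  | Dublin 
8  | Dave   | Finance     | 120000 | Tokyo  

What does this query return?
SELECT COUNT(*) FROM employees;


COUNT(*) counts all rows

8


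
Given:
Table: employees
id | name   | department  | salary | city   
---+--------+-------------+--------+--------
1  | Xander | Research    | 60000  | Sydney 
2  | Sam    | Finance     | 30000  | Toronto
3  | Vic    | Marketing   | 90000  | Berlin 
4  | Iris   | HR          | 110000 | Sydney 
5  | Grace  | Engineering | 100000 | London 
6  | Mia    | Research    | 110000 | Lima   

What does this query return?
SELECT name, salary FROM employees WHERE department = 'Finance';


Filtering: department = 'Finance'
Matching rows: 1

1 rows:
Sam, 30000


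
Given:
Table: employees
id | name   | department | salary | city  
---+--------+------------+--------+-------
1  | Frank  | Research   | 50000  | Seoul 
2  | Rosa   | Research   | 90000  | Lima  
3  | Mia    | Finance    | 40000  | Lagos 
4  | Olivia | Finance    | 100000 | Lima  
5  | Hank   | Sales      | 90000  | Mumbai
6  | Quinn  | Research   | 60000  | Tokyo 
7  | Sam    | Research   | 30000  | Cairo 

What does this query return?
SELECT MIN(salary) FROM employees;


Salaries: 50000, 90000, 40000, 100000, 90000, 60000, 30000
MIN = 30000

30000


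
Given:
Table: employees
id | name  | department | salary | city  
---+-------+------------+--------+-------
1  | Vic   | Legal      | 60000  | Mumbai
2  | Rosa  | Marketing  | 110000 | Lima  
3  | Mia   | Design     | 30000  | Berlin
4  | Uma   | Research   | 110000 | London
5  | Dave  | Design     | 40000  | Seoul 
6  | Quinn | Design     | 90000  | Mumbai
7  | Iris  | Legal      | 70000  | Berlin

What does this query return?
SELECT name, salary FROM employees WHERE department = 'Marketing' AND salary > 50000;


Filtering: department = 'Marketing' AND salary > 50000
Matching: 1 rows

1 rows:
Rosa, 110000


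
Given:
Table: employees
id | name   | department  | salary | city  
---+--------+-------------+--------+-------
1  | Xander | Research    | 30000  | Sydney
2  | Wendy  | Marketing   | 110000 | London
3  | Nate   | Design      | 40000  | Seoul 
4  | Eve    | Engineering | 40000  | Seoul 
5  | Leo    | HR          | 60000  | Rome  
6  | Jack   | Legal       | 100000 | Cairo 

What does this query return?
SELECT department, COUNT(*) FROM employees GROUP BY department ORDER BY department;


Assigning each row to its department group:
  Xander -> Research
  Wendy -> Marketing
  Nate -> Design
  Eve -> Engineering
  Leo -> HR
  Jack -> Legal


6 groups:
Design, 1
Engineering, 1
HR, 1
Legal, 1
Marketing, 1
Research, 1


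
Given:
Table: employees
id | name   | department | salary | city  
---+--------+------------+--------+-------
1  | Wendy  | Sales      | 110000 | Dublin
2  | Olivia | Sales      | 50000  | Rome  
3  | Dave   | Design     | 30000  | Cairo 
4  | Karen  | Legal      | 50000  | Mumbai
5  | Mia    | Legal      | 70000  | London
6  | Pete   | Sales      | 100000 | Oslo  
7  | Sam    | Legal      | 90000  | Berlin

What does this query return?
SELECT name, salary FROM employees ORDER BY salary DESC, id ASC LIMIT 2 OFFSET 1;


Sort by salary DESC (id ASC tiebreak), then skip 1 and take 2
Rows 2 through 3

2 rows:
Pete, 100000
Sam, 90000


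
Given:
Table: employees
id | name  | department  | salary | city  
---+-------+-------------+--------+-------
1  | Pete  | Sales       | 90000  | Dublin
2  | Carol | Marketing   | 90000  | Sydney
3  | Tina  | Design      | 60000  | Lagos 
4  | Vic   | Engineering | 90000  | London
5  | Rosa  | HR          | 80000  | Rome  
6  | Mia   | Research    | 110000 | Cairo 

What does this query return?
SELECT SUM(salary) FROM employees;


SUM(salary) = 90000 + 90000 + 60000 + 90000 + 80000 + 110000 = 520000

520000


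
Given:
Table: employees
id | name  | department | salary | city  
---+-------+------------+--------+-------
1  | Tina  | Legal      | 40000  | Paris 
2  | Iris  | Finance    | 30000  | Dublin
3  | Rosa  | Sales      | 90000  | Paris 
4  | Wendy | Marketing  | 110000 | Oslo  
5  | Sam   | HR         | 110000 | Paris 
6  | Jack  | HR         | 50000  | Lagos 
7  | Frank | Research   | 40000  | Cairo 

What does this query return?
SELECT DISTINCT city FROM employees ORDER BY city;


All 'city' values (row order): Paris, Dublin, Paris, Oslo, Paris, Lagos, Cairo
Removing duplicates leaves 5 unique value(s).

5 values:
Cairo
Dublin
Lagos
Oslo
Paris


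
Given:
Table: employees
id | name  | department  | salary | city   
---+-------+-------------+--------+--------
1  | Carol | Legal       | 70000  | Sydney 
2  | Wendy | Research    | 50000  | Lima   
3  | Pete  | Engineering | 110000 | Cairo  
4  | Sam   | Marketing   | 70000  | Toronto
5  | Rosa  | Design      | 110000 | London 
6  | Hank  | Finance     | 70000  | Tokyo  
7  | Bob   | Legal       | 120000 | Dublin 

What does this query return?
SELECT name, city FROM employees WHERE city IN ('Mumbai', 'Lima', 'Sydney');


Filtering: city IN ('Mumbai', 'Lima', 'Sydney')
Matching: 2 rows

2 rows:
Carol, Sydney
Wendy, Lima


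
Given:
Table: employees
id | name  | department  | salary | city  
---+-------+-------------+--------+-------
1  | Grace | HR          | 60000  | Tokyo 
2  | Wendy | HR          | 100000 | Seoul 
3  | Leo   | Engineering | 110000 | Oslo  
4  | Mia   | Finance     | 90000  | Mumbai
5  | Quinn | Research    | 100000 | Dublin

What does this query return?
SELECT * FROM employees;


SELECT * returns all 5 rows with all columns

5 rows:
1, Grace, HR, 60000, Tokyo
2, Wendy, HR, 100000, Seoul
3, Leo, Engineering, 110000, Oslo
4, Mia, Finance, 90000, Mumbai
5, Quinn, Research, 100000, Dublin


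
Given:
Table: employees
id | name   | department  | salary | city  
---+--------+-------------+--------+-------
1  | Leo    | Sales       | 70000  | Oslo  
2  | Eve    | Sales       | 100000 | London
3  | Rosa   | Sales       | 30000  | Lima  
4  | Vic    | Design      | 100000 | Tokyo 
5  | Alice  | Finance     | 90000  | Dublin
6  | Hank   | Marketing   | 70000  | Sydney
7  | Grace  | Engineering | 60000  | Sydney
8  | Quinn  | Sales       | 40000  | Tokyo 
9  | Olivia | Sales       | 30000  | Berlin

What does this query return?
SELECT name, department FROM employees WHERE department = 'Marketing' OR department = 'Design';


Filtering: department = 'Marketing' OR 'Design'
Matching: 2 rows

2 rows:
Vic, Design
Hank, Marketing


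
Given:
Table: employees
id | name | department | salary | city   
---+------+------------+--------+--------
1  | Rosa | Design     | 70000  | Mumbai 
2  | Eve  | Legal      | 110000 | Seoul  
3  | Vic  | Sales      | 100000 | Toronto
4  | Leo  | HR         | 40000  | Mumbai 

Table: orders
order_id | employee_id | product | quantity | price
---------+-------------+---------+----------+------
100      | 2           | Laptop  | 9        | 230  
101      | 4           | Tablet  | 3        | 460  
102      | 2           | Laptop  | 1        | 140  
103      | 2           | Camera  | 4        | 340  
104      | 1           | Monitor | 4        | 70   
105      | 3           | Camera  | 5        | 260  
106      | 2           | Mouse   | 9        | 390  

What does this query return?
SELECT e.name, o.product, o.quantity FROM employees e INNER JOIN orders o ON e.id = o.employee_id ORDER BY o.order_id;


Joining employees.id = orders.employee_id:
  employee Eve (id=2) -> order Laptop
  employee Leo (id=4) -> order Tablet
  employee Eve (id=2) -> order Laptop
  employee Eve (id=2) -> order Camera
  employee Rosa (id=1) -> order Monitor
  employee Vic (id=3) -> order Camera
  employee Eve (id=2) -> order Mouse


7 rows:
Eve, Laptop, 9
Leo, Tablet, 3
Eve, Laptop, 1
Eve, Camera, 4
Rosa, Monitor, 4
Vic, Camera, 5
Eve, Mouse, 9


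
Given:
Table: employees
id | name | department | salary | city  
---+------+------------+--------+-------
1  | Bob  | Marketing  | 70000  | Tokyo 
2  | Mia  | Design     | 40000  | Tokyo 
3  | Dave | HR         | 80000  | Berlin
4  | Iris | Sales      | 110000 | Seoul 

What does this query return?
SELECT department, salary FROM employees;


Projecting columns: department, salary

4 rows:
Marketing, 70000
Design, 40000
HR, 80000
Sales, 110000


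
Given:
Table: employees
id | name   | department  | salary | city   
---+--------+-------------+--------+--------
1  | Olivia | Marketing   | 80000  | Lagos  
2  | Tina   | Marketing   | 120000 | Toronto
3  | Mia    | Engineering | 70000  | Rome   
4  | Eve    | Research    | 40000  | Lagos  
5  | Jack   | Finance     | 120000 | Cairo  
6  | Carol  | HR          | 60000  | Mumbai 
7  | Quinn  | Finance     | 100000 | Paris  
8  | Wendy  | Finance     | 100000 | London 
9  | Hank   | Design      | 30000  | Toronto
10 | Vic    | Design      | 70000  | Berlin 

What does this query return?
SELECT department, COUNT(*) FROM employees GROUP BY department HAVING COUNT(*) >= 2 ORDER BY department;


Groups with count >= 2:
  Design: 2 -> PASS
  Finance: 3 -> PASS
  Marketing: 2 -> PASS
  Engineering: 1 -> filtered out
  HR: 1 -> filtered out
  Research: 1 -> filtered out


3 groups:
Design, 2
Finance, 3
Marketing, 2


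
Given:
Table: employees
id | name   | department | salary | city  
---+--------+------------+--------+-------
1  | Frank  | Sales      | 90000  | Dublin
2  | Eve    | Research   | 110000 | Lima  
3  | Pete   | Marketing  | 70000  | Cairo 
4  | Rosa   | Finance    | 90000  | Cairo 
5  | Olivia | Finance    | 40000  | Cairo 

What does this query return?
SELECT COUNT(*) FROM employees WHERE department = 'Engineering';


Counting rows where department = 'Engineering'


0


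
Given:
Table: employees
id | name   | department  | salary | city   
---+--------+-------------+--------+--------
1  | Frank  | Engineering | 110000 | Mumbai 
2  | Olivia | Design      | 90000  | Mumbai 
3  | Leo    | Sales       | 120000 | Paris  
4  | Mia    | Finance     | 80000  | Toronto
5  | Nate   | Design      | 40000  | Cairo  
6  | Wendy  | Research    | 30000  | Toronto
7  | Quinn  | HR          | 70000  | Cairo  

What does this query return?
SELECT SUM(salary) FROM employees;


SUM(salary) = 110000 + 90000 + 120000 + 80000 + 40000 + 30000 + 70000 = 540000

540000


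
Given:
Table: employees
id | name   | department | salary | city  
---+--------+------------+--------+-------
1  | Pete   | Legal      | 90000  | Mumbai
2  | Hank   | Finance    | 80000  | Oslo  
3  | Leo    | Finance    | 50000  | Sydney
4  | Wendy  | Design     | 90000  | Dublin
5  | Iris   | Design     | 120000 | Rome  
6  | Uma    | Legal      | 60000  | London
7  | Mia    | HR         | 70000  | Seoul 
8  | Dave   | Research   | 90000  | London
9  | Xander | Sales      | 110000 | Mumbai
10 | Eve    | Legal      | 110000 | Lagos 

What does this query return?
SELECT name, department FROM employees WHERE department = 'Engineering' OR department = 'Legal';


Filtering: department = 'Engineering' OR 'Legal'
Matching: 3 rows

3 rows:
Pete, Legal
Uma, Legal
Eve, Legal


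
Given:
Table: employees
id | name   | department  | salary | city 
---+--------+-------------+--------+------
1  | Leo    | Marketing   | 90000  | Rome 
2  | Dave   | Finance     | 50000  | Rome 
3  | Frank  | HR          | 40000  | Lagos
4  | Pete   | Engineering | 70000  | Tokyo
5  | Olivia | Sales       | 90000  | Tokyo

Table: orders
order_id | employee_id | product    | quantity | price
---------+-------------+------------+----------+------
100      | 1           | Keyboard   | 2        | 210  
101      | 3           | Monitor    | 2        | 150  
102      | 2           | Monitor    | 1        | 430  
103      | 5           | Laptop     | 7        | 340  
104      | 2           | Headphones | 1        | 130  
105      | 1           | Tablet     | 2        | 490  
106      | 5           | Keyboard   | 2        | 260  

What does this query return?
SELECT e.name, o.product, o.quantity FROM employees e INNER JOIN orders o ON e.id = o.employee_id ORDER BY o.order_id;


Joining employees.id = orders.employee_id:
  employee Leo (id=1) -> order Keyboard
  employee Frank (id=3) -> order Monitor
  employee Dave (id=2) -> order Monitor
  employee Olivia (id=5) -> order Laptop
  employee Dave (id=2) -> order Headphones
  employee Leo (id=1) -> order Tablet
  employee Olivia (id=5) -> order Keyboard


7 rows:
Leo, Keyboard, 2
Frank, Monitor, 2
Dave, Monitor, 1
Olivia, Laptop, 7
Dave, Headphones, 1
Leo, Tablet, 2
Olivia, Keyboard, 2


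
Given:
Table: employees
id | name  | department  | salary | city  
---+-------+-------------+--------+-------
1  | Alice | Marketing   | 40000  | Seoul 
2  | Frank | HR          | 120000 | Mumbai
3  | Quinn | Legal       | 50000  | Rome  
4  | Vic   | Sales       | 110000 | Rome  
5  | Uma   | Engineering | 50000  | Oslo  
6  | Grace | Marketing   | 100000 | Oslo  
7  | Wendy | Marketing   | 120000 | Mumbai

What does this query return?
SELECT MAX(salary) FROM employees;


Salaries: 40000, 120000, 50000, 110000, 50000, 100000, 120000
MAX = 120000

120000


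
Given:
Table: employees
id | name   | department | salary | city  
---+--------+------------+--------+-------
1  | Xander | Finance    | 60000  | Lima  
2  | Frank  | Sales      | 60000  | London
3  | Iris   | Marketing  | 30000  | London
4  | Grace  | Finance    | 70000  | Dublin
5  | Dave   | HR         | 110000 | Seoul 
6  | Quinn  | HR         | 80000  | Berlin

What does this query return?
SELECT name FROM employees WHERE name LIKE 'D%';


LIKE 'D%' matches names starting with 'D'
Matching: 1

1 rows:
Dave


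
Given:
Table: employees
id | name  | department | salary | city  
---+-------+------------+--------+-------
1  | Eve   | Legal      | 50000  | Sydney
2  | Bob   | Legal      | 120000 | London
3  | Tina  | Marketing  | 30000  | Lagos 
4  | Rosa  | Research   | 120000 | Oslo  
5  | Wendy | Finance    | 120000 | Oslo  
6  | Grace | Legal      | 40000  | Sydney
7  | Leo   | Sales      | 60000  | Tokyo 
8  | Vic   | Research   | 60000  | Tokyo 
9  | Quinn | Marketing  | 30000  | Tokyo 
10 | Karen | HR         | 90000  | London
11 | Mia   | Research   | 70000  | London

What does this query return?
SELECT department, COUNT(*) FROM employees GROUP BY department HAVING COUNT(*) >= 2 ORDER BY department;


Groups with count >= 2:
  Legal: 3 -> PASS
  Marketing: 2 -> PASS
  Research: 3 -> PASS
  Finance: 1 -> filtered out
  HR: 1 -> filtered out
  Sales: 1 -> filtered out


3 groups:
Legal, 3
Marketing, 2
Research, 3


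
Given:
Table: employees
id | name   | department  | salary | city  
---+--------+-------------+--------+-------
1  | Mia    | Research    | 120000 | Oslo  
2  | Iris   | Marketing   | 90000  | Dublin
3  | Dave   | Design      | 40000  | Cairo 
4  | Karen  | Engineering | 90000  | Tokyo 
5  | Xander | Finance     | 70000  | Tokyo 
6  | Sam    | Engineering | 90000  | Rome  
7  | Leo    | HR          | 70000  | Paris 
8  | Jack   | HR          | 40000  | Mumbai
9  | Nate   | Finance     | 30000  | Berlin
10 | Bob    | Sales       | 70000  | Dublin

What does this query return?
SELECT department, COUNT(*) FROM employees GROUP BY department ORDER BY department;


Assigning each row to its department group:
  Mia -> Research
  Iris -> Marketing
  Dave -> Design
  Karen -> Engineering
  Xander -> Finance
  Sam -> Engineering
  Leo -> HR
  Jack -> HR
  Nate -> Finance
  Bob -> Sales


7 groups:
Design, 1
Engineering, 2
Finance, 2
HR, 2
Marketing, 1
Research, 1
Sales, 1


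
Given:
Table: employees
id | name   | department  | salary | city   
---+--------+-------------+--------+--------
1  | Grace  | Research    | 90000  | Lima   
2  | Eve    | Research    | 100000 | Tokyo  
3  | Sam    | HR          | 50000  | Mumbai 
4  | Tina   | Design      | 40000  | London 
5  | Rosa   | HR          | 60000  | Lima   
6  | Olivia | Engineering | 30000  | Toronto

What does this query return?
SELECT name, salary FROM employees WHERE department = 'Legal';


Filtering: department = 'Legal'
Matching rows: 0

Empty result set (0 rows)


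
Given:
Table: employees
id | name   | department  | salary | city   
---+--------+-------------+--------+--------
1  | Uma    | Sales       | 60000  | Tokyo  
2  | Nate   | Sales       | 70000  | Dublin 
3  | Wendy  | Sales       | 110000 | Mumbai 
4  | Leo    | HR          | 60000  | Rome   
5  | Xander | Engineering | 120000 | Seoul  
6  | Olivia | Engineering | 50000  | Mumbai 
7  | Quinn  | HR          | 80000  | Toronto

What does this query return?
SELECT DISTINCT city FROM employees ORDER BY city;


All 'city' values (row order): Tokyo, Dublin, Mumbai, Rome, Seoul, Mumbai, Toronto
Removing duplicates leaves 6 unique value(s).

6 values:
Dublin
Mumbai
Rome
Seoul
Tokyo
Toronto


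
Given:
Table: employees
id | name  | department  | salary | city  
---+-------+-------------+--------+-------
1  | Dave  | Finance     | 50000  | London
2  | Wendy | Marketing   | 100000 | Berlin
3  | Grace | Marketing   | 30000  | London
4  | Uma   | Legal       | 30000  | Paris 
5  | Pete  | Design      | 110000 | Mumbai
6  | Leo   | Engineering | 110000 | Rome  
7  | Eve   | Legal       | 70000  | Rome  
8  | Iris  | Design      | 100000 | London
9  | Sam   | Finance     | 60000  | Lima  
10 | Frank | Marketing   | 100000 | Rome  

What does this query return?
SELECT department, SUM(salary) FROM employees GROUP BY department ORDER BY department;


Summing salary within each department:
  Design: 110000 + 100000 = 210000
  Engineering: 110000 = 110000
  Finance: 50000 + 60000 = 110000
  Legal: 30000 + 70000 = 100000
  Marketing: 100000 + 30000 + 100000 = 230000


5 groups:
Design, 210000
Engineering, 110000
Finance, 110000
Legal, 100000
Marketing, 230000


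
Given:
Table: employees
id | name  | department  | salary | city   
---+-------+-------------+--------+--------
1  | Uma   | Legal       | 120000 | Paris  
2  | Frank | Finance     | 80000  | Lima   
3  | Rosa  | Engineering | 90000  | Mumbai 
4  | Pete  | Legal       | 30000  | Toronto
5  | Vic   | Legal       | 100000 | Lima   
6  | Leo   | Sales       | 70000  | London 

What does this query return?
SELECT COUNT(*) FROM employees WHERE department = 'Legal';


Counting rows where department = 'Legal'
  Uma -> MATCH
  Pete -> MATCH
  Vic -> MATCH


3


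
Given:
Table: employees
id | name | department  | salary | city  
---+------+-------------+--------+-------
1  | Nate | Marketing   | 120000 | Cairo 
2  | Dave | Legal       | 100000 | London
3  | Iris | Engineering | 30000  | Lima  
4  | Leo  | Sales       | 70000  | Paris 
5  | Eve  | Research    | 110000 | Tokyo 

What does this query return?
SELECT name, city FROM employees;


Projecting columns: name, city

5 rows:
Nate, Cairo
Dave, London
Iris, Lima
Leo, Paris
Eve, Tokyo


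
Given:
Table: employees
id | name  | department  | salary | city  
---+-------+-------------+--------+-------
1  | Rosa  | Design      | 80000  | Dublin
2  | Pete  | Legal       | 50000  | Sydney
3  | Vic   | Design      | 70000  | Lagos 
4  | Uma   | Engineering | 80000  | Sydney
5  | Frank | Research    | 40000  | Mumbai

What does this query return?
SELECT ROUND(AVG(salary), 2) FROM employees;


SUM(salary) = 320000
COUNT = 5
ROUND(AVG, 2) = ROUND(320000 / 5, 2) = 64000.0

64000.0


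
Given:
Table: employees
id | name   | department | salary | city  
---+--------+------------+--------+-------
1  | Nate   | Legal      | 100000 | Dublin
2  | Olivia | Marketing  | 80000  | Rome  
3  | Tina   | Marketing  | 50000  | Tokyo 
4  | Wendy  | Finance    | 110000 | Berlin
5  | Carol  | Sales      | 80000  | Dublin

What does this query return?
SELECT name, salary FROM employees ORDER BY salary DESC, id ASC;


Sorting by salary DESC, then id ASC for ties

5 rows:
Wendy, 110000
Nate, 100000
Olivia, 80000
Carol, 80000
Tina, 50000


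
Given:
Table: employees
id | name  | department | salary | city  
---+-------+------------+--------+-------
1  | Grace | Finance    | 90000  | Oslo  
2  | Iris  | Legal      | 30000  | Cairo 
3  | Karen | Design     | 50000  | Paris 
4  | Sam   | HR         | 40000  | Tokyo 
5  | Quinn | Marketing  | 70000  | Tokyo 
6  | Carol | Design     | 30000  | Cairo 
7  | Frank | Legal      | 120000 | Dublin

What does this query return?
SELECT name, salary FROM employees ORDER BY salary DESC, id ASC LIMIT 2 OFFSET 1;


Sort by salary DESC (id ASC tiebreak), then skip 1 and take 2
Rows 2 through 3

2 rows:
Grace, 90000
Quinn, 70000


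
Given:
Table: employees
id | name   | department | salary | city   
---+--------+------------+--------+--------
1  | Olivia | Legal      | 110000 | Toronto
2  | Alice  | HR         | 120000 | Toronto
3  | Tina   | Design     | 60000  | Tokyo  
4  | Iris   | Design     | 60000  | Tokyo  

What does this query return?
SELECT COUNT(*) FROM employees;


COUNT(*) counts all rows

4


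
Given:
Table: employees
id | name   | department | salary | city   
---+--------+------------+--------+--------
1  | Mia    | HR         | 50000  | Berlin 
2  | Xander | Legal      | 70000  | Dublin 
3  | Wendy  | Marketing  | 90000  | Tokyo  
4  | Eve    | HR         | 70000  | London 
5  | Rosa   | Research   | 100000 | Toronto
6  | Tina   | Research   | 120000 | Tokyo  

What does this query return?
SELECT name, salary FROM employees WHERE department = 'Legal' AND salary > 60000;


Filtering: department = 'Legal' AND salary > 60000
Matching: 1 rows

1 rows:
Xander, 70000


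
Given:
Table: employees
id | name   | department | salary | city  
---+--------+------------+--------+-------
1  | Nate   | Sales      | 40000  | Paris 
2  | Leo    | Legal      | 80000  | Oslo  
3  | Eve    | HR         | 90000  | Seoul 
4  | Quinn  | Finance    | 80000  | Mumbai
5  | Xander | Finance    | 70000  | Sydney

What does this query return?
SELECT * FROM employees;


SELECT * returns all 5 rows with all columns

5 rows:
1, Nate, Sales, 40000, Paris
2, Leo, Legal, 80000, Oslo
3, Eve, HR, 90000, Seoul
4, Quinn, Finance, 80000, Mumbai
5, Xander, Finance, 70000, Sydney


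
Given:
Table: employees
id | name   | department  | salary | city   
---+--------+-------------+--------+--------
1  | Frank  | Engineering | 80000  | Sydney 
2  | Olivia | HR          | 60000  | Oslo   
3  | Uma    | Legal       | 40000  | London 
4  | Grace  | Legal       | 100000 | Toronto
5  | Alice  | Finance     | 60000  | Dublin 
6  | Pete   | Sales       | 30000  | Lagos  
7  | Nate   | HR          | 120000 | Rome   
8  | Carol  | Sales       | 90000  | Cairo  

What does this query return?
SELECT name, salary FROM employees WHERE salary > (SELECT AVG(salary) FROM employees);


Subquery: AVG(salary) = 72500.0
Filtering: salary > 72500.0
  Frank (80000) -> MATCH
  Grace (100000) -> MATCH
  Nate (120000) -> MATCH
  Carol (90000) -> MATCH


4 rows:
Frank, 80000
Grace, 100000
Nate, 120000
Carol, 90000


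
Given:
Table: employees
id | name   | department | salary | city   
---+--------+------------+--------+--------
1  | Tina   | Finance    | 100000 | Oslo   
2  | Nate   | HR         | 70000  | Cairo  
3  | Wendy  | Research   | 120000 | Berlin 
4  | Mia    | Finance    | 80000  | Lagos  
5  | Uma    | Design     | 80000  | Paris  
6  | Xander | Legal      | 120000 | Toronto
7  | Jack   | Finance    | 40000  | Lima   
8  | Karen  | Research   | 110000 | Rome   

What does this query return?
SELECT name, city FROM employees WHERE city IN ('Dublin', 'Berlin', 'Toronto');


Filtering: city IN ('Dublin', 'Berlin', 'Toronto')
Matching: 2 rows

2 rows:
Wendy, Berlin
Xander, Toronto


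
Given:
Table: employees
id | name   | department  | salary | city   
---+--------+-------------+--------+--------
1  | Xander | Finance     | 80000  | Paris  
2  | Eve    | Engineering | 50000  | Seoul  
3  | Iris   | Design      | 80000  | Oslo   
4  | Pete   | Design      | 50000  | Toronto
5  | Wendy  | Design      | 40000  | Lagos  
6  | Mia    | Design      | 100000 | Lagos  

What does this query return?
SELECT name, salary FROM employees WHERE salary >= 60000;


Filtering: salary >= 60000
Matching: 3 rows

3 rows:
Xander, 80000
Iris, 80000
Mia, 100000


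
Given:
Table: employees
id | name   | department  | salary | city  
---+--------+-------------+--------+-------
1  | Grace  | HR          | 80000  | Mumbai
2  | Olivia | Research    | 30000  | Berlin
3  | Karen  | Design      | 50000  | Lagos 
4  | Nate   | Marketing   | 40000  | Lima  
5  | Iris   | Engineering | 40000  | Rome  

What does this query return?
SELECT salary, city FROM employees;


Projecting columns: salary, city

5 rows:
80000, Mumbai
30000, Berlin
50000, Lagos
40000, Lima
40000, Rome


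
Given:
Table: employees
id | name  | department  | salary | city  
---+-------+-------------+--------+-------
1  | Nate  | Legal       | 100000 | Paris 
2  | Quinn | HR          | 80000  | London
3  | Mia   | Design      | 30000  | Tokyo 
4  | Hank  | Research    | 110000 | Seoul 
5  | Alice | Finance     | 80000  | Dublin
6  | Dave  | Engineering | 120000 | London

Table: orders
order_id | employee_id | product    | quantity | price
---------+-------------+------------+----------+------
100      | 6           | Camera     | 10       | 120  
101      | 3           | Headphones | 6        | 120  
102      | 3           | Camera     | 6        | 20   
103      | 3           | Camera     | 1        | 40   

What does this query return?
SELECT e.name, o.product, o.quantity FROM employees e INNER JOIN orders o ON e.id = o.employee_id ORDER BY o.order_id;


Joining employees.id = orders.employee_id:
  employee Dave (id=6) -> order Camera
  employee Mia (id=3) -> order Headphones
  employee Mia (id=3) -> order Camera
  employee Mia (id=3) -> order Camera


4 rows:
Dave, Camera, 10
Mia, Headphones, 6
Mia, Camera, 6
Mia, Camera, 1


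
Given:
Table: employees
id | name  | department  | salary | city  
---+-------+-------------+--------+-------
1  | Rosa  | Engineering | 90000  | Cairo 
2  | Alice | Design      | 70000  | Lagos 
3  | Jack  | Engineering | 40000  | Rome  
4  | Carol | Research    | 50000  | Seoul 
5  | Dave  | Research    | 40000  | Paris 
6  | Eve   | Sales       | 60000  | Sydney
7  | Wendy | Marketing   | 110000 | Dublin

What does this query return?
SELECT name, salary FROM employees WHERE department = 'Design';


Filtering: department = 'Design'
Matching rows: 1

1 rows:
Alice, 70000


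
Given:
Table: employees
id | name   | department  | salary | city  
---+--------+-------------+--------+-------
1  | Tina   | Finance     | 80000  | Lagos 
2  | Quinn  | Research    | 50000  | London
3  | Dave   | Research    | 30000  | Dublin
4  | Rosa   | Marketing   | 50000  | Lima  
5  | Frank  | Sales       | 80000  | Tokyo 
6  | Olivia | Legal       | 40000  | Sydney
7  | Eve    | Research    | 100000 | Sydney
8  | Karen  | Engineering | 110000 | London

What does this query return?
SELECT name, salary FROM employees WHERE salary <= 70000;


Filtering: salary <= 70000
Matching: 4 rows

4 rows:
Quinn, 50000
Dave, 30000
Rosa, 50000
Olivia, 40000


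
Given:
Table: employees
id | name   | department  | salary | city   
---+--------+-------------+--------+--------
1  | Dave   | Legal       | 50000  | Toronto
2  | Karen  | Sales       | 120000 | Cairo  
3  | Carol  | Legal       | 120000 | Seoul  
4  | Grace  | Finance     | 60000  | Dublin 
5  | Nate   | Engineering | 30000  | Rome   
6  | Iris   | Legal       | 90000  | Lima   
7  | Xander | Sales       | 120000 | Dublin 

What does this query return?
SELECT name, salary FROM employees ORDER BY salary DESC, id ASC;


Sorting by salary DESC, then id ASC for ties

7 rows:
Karen, 120000
Carol, 120000
Xander, 120000
Iris, 90000
Grace, 60000
Dave, 50000
Nate, 30000


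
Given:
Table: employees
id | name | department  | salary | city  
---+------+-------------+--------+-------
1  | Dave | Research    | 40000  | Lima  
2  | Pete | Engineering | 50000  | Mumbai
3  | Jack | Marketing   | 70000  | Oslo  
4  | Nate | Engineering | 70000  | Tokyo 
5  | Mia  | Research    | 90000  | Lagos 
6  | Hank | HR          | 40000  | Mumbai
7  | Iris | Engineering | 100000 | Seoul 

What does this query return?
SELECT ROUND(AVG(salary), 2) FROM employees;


SUM(salary) = 460000
COUNT = 7
ROUND(AVG, 2) = ROUND(460000 / 7, 2) = 65714.29

65714.29


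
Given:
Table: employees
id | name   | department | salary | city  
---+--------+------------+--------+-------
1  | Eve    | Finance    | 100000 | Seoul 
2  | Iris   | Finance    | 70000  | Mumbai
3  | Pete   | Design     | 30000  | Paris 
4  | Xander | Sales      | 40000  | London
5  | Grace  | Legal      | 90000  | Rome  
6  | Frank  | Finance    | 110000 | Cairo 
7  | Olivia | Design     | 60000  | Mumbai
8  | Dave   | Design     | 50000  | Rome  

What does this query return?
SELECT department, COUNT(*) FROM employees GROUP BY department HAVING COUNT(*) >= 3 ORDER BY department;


Groups with count >= 3:
  Design: 3 -> PASS
  Finance: 3 -> PASS
  Legal: 1 -> filtered out
  Sales: 1 -> filtered out


2 groups:
Design, 3
Finance, 3


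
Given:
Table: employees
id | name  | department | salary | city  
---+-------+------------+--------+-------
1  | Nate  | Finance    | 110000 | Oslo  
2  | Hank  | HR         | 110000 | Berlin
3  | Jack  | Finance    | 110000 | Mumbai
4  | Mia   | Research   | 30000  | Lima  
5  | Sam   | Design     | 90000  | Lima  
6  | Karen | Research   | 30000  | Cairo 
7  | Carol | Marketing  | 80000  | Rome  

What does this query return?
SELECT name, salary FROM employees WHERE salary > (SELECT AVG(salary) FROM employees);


Subquery: AVG(salary) = 80000.0
Filtering: salary > 80000.0
  Nate (110000) -> MATCH
  Hank (110000) -> MATCH
  Jack (110000) -> MATCH
  Sam (90000) -> MATCH


4 rows:
Nate, 110000
Hank, 110000
Jack, 110000
Sam, 90000
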